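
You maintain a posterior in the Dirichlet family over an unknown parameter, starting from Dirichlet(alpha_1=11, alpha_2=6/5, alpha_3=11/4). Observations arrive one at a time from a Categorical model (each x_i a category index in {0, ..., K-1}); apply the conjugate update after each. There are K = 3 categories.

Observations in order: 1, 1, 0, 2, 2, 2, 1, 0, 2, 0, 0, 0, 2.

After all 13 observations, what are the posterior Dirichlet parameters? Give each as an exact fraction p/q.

obs 1: x=1 → posterior Dirichlet(11, 11/5, 11/4)
obs 2: x=1 → posterior Dirichlet(11, 16/5, 11/4)
obs 3: x=0 → posterior Dirichlet(12, 16/5, 11/4)
obs 4: x=2 → posterior Dirichlet(12, 16/5, 15/4)
obs 5: x=2 → posterior Dirichlet(12, 16/5, 19/4)
obs 6: x=2 → posterior Dirichlet(12, 16/5, 23/4)
obs 7: x=1 → posterior Dirichlet(12, 21/5, 23/4)
obs 8: x=0 → posterior Dirichlet(13, 21/5, 23/4)
obs 9: x=2 → posterior Dirichlet(13, 21/5, 27/4)
obs 10: x=0 → posterior Dirichlet(14, 21/5, 27/4)
obs 11: x=0 → posterior Dirichlet(15, 21/5, 27/4)
obs 12: x=0 → posterior Dirichlet(16, 21/5, 27/4)
obs 13: x=2 → posterior Dirichlet(16, 21/5, 31/4)

alpha_1=16, alpha_2=21/5, alpha_3=31/4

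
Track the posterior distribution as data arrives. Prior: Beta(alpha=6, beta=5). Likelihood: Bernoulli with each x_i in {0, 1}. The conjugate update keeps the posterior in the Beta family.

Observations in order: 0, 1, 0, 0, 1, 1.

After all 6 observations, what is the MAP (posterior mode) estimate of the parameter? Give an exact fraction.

8/15

obs 1: x=0 → posterior Beta(6, 6)
obs 2: x=1 → posterior Beta(7, 6)
obs 3: x=0 → posterior Beta(7, 7)
obs 4: x=0 → posterior Beta(7, 8)
obs 5: x=1 → posterior Beta(8, 8)
obs 6: x=1 → posterior Beta(9, 8)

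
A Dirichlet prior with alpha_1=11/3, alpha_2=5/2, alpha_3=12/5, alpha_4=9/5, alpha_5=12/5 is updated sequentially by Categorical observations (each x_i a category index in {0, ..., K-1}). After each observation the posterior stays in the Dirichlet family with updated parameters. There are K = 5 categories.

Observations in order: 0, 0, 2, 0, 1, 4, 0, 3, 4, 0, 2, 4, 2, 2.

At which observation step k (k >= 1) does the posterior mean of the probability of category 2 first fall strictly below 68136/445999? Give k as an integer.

obs 1: x=0 → posterior Dirichlet(14/3, 5/2, 12/5, 9/5, 12/5)
obs 2: x=0 → posterior Dirichlet(17/3, 5/2, 12/5, 9/5, 12/5)
obs 3: x=2 → posterior Dirichlet(17/3, 5/2, 17/5, 9/5, 12/5)
obs 4: x=0 → posterior Dirichlet(20/3, 5/2, 17/5, 9/5, 12/5)
obs 5: x=1 → posterior Dirichlet(20/3, 7/2, 17/5, 9/5, 12/5)
obs 6: x=4 → posterior Dirichlet(20/3, 7/2, 17/5, 9/5, 17/5)
obs 7: x=0 → posterior Dirichlet(23/3, 7/2, 17/5, 9/5, 17/5)
obs 8: x=3 → posterior Dirichlet(23/3, 7/2, 17/5, 14/5, 17/5)
obs 9: x=4 → posterior Dirichlet(23/3, 7/2, 17/5, 14/5, 22/5)
obs 10: x=0 → posterior Dirichlet(26/3, 7/2, 17/5, 14/5, 22/5)
obs 11: x=2 → posterior Dirichlet(26/3, 7/2, 22/5, 14/5, 22/5)
obs 12: x=4 → posterior Dirichlet(26/3, 7/2, 22/5, 14/5, 27/5)
obs 13: x=2 → posterior Dirichlet(26/3, 7/2, 27/5, 14/5, 27/5)
obs 14: x=2 → posterior Dirichlet(26/3, 7/2, 32/5, 14/5, 27/5)

k = 10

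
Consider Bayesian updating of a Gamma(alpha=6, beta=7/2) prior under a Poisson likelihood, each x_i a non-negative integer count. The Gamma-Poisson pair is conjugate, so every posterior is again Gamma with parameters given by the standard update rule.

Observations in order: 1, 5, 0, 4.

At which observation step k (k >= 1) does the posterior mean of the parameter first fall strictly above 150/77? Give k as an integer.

k = 2

obs 1: x=1 → posterior Gamma(7, 9/2)
obs 2: x=5 → posterior Gamma(12, 11/2)
obs 3: x=0 → posterior Gamma(12, 13/2)
obs 4: x=4 → posterior Gamma(16, 15/2)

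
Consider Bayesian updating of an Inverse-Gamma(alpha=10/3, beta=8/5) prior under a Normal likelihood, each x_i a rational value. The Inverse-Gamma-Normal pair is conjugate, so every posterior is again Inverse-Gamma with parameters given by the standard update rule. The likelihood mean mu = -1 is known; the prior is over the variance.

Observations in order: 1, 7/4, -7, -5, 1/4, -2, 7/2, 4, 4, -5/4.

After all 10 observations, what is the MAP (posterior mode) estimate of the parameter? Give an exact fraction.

33513/4480

obs 1: x=1 → posterior Inverse-Gamma(23/6, 18/5)
obs 2: x=7/4 → posterior Inverse-Gamma(13/3, 1181/160)
obs 3: x=-7 → posterior Inverse-Gamma(29/6, 4061/160)
obs 4: x=-5 → posterior Inverse-Gamma(16/3, 5341/160)
obs 5: x=1/4 → posterior Inverse-Gamma(35/6, 2733/80)
obs 6: x=-2 → posterior Inverse-Gamma(19/3, 2773/80)
obs 7: x=7/2 → posterior Inverse-Gamma(41/6, 3583/80)
obs 8: x=4 → posterior Inverse-Gamma(22/3, 4583/80)
obs 9: x=4 → posterior Inverse-Gamma(47/6, 5583/80)
obs 10: x=-5/4 → posterior Inverse-Gamma(25/3, 11171/160)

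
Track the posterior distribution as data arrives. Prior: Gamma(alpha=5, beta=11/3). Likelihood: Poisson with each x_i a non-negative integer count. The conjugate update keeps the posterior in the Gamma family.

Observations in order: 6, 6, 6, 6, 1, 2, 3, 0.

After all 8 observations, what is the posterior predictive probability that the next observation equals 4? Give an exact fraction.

346942572434260282385587913798729874542914330959320068359375/2151823603959987964120858505712247558230974737660832129220608

obs 1: x=6 → posterior Gamma(11, 14/3)
obs 2: x=6 → posterior Gamma(17, 17/3)
obs 3: x=6 → posterior Gamma(23, 20/3)
obs 4: x=6 → posterior Gamma(29, 23/3)
obs 5: x=1 → posterior Gamma(30, 26/3)
obs 6: x=2 → posterior Gamma(32, 29/3)
obs 7: x=3 → posterior Gamma(35, 32/3)
obs 8: x=0 → posterior Gamma(35, 35/3)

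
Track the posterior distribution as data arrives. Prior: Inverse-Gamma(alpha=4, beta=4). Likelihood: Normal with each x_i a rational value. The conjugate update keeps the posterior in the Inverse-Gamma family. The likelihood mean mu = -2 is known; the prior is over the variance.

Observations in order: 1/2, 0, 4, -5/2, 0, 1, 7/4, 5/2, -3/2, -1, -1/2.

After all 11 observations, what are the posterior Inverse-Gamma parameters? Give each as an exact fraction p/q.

alpha=19/2, beta=1685/32

obs 1: x=1/2 → posterior Inverse-Gamma(9/2, 57/8)
obs 2: x=0 → posterior Inverse-Gamma(5, 73/8)
obs 3: x=4 → posterior Inverse-Gamma(11/2, 217/8)
obs 4: x=-5/2 → posterior Inverse-Gamma(6, 109/4)
obs 5: x=0 → posterior Inverse-Gamma(13/2, 117/4)
obs 6: x=1 → posterior Inverse-Gamma(7, 135/4)
obs 7: x=7/4 → posterior Inverse-Gamma(15/2, 1305/32)
obs 8: x=5/2 → posterior Inverse-Gamma(8, 1629/32)
obs 9: x=-3/2 → posterior Inverse-Gamma(17/2, 1633/32)
obs 10: x=-1 → posterior Inverse-Gamma(9, 1649/32)
obs 11: x=-1/2 → posterior Inverse-Gamma(19/2, 1685/32)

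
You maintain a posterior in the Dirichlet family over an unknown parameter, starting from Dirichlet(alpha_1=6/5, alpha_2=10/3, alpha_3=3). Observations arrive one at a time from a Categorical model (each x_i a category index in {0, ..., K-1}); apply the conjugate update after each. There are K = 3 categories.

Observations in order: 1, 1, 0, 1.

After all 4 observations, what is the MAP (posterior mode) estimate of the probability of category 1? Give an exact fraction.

obs 1: x=1 → posterior Dirichlet(6/5, 13/3, 3)
obs 2: x=1 → posterior Dirichlet(6/5, 16/3, 3)
obs 3: x=0 → posterior Dirichlet(11/5, 16/3, 3)
obs 4: x=1 → posterior Dirichlet(11/5, 19/3, 3)

5/8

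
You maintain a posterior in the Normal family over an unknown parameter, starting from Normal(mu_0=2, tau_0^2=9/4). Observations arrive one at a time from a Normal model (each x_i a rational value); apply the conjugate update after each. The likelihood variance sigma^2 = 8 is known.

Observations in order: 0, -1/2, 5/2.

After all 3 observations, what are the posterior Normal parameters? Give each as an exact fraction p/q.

obs 1: x=0 → posterior Normal(64/41, 72/41)
obs 2: x=-1/2 → posterior Normal(119/100, 36/25)
obs 3: x=5/2 → posterior Normal(82/59, 72/59)

mu_0=82/59, tau_0^2=72/59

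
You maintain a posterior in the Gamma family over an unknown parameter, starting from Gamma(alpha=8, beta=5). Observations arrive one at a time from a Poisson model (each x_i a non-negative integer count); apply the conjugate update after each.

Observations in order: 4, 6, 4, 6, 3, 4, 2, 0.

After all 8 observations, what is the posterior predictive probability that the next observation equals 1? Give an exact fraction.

6082831123863296995633624247942460533518321/35716209009748467500288285041727074107129856

obs 1: x=4 → posterior Gamma(12, 6)
obs 2: x=6 → posterior Gamma(18, 7)
obs 3: x=4 → posterior Gamma(22, 8)
obs 4: x=6 → posterior Gamma(28, 9)
obs 5: x=3 → posterior Gamma(31, 10)
obs 6: x=4 → posterior Gamma(35, 11)
obs 7: x=2 → posterior Gamma(37, 12)
obs 8: x=0 → posterior Gamma(37, 13)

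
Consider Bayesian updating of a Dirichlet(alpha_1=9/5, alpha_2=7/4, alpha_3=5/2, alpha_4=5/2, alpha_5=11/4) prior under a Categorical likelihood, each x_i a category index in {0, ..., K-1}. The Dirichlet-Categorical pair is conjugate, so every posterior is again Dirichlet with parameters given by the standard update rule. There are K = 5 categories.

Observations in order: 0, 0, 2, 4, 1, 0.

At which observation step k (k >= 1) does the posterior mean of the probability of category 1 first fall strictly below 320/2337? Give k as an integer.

obs 1: x=0 → posterior Dirichlet(14/5, 7/4, 5/2, 5/2, 11/4)
obs 2: x=0 → posterior Dirichlet(19/5, 7/4, 5/2, 5/2, 11/4)
obs 3: x=2 → posterior Dirichlet(19/5, 7/4, 7/2, 5/2, 11/4)
obs 4: x=4 → posterior Dirichlet(19/5, 7/4, 7/2, 5/2, 15/4)
obs 5: x=1 → posterior Dirichlet(19/5, 11/4, 7/2, 5/2, 15/4)
obs 6: x=0 → posterior Dirichlet(24/5, 11/4, 7/2, 5/2, 15/4)

k = 2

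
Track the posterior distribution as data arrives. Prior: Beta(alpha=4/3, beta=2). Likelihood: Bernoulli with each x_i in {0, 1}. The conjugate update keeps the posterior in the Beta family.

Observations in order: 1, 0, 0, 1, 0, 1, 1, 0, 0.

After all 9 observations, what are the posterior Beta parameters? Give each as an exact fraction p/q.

obs 1: x=1 → posterior Beta(7/3, 2)
obs 2: x=0 → posterior Beta(7/3, 3)
obs 3: x=0 → posterior Beta(7/3, 4)
obs 4: x=1 → posterior Beta(10/3, 4)
obs 5: x=0 → posterior Beta(10/3, 5)
obs 6: x=1 → posterior Beta(13/3, 5)
obs 7: x=1 → posterior Beta(16/3, 5)
obs 8: x=0 → posterior Beta(16/3, 6)
obs 9: x=0 → posterior Beta(16/3, 7)

alpha=16/3, beta=7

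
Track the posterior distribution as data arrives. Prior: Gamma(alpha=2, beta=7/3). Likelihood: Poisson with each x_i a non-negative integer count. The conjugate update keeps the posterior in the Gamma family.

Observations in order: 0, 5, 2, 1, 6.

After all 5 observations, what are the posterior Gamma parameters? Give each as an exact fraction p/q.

obs 1: x=0 → posterior Gamma(2, 10/3)
obs 2: x=5 → posterior Gamma(7, 13/3)
obs 3: x=2 → posterior Gamma(9, 16/3)
obs 4: x=1 → posterior Gamma(10, 19/3)
obs 5: x=6 → posterior Gamma(16, 22/3)

alpha=16, beta=22/3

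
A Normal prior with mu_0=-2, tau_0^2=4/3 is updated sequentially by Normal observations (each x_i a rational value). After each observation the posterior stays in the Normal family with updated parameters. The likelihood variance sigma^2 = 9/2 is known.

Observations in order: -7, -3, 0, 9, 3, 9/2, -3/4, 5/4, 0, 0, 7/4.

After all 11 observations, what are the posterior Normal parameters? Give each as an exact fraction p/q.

mu_0=16/115, tau_0^2=36/115

obs 1: x=-7 → posterior Normal(-22/7, 36/35)
obs 2: x=-3 → posterior Normal(-134/43, 36/43)
obs 3: x=0 → posterior Normal(-134/51, 12/17)
obs 4: x=9 → posterior Normal(-62/59, 36/59)
obs 5: x=3 → posterior Normal(-38/67, 36/67)
obs 6: x=9/2 → posterior Normal(-2/75, 12/25)
obs 7: x=-3/4 → posterior Normal(-8/83, 36/83)
obs 8: x=5/4 → posterior Normal(2/91, 36/91)
obs 9: x=0 → posterior Normal(2/99, 4/11)
obs 10: x=0 → posterior Normal(2/107, 36/107)
obs 11: x=7/4 → posterior Normal(16/115, 36/115)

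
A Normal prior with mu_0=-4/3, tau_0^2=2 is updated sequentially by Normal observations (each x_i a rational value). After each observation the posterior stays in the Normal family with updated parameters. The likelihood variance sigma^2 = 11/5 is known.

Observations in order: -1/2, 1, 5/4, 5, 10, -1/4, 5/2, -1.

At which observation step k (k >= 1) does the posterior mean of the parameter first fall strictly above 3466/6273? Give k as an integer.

k = 4

obs 1: x=-1/2 → posterior Normal(-59/63, 22/21)
obs 2: x=1 → posterior Normal(-29/93, 22/31)
obs 3: x=5/4 → posterior Normal(17/246, 22/41)
obs 4: x=5 → posterior Normal(317/306, 22/51)
obs 5: x=10 → posterior Normal(917/366, 22/61)
obs 6: x=-1/4 → posterior Normal(451/213, 22/71)
obs 7: x=5/2 → posterior Normal(526/243, 22/81)
obs 8: x=-1 → posterior Normal(496/273, 22/91)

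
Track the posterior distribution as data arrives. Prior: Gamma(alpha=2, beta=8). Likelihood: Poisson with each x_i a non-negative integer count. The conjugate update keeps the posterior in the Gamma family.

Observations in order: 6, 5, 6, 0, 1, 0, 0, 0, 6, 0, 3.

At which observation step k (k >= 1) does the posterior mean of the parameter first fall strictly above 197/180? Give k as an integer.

obs 1: x=6 → posterior Gamma(8, 9)
obs 2: x=5 → posterior Gamma(13, 10)
obs 3: x=6 → posterior Gamma(19, 11)
obs 4: x=0 → posterior Gamma(19, 12)
obs 5: x=1 → posterior Gamma(20, 13)
obs 6: x=0 → posterior Gamma(20, 14)
obs 7: x=0 → posterior Gamma(20, 15)
obs 8: x=0 → posterior Gamma(20, 16)
obs 9: x=6 → posterior Gamma(26, 17)
obs 10: x=0 → posterior Gamma(26, 18)
obs 11: x=3 → posterior Gamma(29, 19)

k = 2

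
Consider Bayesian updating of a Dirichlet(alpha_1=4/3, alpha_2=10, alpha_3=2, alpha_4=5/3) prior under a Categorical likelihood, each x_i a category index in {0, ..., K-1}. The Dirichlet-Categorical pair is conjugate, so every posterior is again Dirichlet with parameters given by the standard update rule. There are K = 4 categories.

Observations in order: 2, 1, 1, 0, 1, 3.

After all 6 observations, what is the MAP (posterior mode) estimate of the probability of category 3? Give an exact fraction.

obs 1: x=2 → posterior Dirichlet(4/3, 10, 3, 5/3)
obs 2: x=1 → posterior Dirichlet(4/3, 11, 3, 5/3)
obs 3: x=1 → posterior Dirichlet(4/3, 12, 3, 5/3)
obs 4: x=0 → posterior Dirichlet(7/3, 12, 3, 5/3)
obs 5: x=1 → posterior Dirichlet(7/3, 13, 3, 5/3)
obs 6: x=3 → posterior Dirichlet(7/3, 13, 3, 8/3)

5/51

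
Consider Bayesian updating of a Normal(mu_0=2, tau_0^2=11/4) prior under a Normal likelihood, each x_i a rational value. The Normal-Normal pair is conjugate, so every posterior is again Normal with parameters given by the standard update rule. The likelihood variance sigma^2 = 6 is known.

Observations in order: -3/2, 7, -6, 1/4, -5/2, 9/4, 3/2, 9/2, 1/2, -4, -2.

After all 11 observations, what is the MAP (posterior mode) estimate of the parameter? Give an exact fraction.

obs 1: x=-3/2 → posterior Normal(9/10, 66/35)
obs 2: x=7 → posterior Normal(217/92, 33/23)
obs 3: x=-6 → posterior Normal(85/114, 22/19)
obs 4: x=1/4 → posterior Normal(181/272, 33/34)
obs 5: x=-5/2 → posterior Normal(71/316, 66/79)
obs 6: x=9/4 → posterior Normal(17/36, 11/15)
obs 7: x=3/2 → posterior Normal(59/101, 66/101)
obs 8: x=9/2 → posterior Normal(31/32, 33/56)
obs 9: x=1/2 → posterior Normal(38/41, 22/41)
obs 10: x=-4 → posterior Normal(35/67, 33/67)
obs 11: x=-2 → posterior Normal(48/145, 66/145)

48/145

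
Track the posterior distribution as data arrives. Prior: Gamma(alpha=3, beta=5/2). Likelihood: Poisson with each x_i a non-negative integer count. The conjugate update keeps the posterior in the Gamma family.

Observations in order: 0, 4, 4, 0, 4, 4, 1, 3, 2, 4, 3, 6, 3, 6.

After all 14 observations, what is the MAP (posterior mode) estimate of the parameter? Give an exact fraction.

92/33

obs 1: x=0 → posterior Gamma(3, 7/2)
obs 2: x=4 → posterior Gamma(7, 9/2)
obs 3: x=4 → posterior Gamma(11, 11/2)
obs 4: x=0 → posterior Gamma(11, 13/2)
obs 5: x=4 → posterior Gamma(15, 15/2)
obs 6: x=4 → posterior Gamma(19, 17/2)
obs 7: x=1 → posterior Gamma(20, 19/2)
obs 8: x=3 → posterior Gamma(23, 21/2)
obs 9: x=2 → posterior Gamma(25, 23/2)
obs 10: x=4 → posterior Gamma(29, 25/2)
obs 11: x=3 → posterior Gamma(32, 27/2)
obs 12: x=6 → posterior Gamma(38, 29/2)
obs 13: x=3 → posterior Gamma(41, 31/2)
obs 14: x=6 → posterior Gamma(47, 33/2)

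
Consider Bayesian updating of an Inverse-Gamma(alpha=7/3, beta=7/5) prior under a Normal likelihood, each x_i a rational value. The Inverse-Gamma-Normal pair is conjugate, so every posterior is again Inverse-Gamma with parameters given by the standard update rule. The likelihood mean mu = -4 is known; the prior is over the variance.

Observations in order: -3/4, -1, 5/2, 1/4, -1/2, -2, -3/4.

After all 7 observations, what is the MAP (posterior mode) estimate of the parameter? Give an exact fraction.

obs 1: x=-3/4 → posterior Inverse-Gamma(17/6, 1069/160)
obs 2: x=-1 → posterior Inverse-Gamma(10/3, 1789/160)
obs 3: x=5/2 → posterior Inverse-Gamma(23/6, 5169/160)
obs 4: x=1/4 → posterior Inverse-Gamma(13/3, 3307/80)
obs 5: x=-1/2 → posterior Inverse-Gamma(29/6, 3797/80)
obs 6: x=-2 → posterior Inverse-Gamma(16/3, 3957/80)
obs 7: x=-3/4 → posterior Inverse-Gamma(35/6, 8759/160)

26277/3280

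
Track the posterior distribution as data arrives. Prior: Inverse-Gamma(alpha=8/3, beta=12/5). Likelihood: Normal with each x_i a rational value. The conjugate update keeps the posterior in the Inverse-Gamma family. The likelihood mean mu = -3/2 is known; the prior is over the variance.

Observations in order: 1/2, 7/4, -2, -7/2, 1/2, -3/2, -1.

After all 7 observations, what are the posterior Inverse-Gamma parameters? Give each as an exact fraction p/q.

alpha=37/6, beta=2229/160

obs 1: x=1/2 → posterior Inverse-Gamma(19/6, 22/5)
obs 2: x=7/4 → posterior Inverse-Gamma(11/3, 1549/160)
obs 3: x=-2 → posterior Inverse-Gamma(25/6, 1569/160)
obs 4: x=-7/2 → posterior Inverse-Gamma(14/3, 1889/160)
obs 5: x=1/2 → posterior Inverse-Gamma(31/6, 2209/160)
obs 6: x=-3/2 → posterior Inverse-Gamma(17/3, 2209/160)
obs 7: x=-1 → posterior Inverse-Gamma(37/6, 2229/160)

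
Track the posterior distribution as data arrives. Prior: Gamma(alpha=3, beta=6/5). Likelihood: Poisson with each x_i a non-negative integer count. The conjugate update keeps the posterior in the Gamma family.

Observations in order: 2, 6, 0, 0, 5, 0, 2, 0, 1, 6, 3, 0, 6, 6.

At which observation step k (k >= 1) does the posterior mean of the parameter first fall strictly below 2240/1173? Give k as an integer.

obs 1: x=2 → posterior Gamma(5, 11/5)
obs 2: x=6 → posterior Gamma(11, 16/5)
obs 3: x=0 → posterior Gamma(11, 21/5)
obs 4: x=0 → posterior Gamma(11, 26/5)
obs 5: x=5 → posterior Gamma(16, 31/5)
obs 6: x=0 → posterior Gamma(16, 36/5)
obs 7: x=2 → posterior Gamma(18, 41/5)
obs 8: x=0 → posterior Gamma(18, 46/5)
obs 9: x=1 → posterior Gamma(19, 51/5)
obs 10: x=6 → posterior Gamma(25, 56/5)
obs 11: x=3 → posterior Gamma(28, 61/5)
obs 12: x=0 → posterior Gamma(28, 66/5)
obs 13: x=6 → posterior Gamma(34, 71/5)
obs 14: x=6 → posterior Gamma(40, 76/5)

k = 9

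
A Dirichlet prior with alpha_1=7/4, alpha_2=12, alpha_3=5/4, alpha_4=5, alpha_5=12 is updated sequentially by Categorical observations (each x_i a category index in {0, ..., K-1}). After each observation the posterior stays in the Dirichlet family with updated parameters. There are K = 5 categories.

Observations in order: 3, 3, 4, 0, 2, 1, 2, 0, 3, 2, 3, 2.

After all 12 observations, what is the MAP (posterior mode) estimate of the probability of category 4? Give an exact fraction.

obs 1: x=3 → posterior Dirichlet(7/4, 12, 5/4, 6, 12)
obs 2: x=3 → posterior Dirichlet(7/4, 12, 5/4, 7, 12)
obs 3: x=4 → posterior Dirichlet(7/4, 12, 5/4, 7, 13)
obs 4: x=0 → posterior Dirichlet(11/4, 12, 5/4, 7, 13)
obs 5: x=2 → posterior Dirichlet(11/4, 12, 9/4, 7, 13)
obs 6: x=1 → posterior Dirichlet(11/4, 13, 9/4, 7, 13)
obs 7: x=2 → posterior Dirichlet(11/4, 13, 13/4, 7, 13)
obs 8: x=0 → posterior Dirichlet(15/4, 13, 13/4, 7, 13)
obs 9: x=3 → posterior Dirichlet(15/4, 13, 13/4, 8, 13)
obs 10: x=2 → posterior Dirichlet(15/4, 13, 17/4, 8, 13)
obs 11: x=3 → posterior Dirichlet(15/4, 13, 17/4, 9, 13)
obs 12: x=2 → posterior Dirichlet(15/4, 13, 21/4, 9, 13)

4/13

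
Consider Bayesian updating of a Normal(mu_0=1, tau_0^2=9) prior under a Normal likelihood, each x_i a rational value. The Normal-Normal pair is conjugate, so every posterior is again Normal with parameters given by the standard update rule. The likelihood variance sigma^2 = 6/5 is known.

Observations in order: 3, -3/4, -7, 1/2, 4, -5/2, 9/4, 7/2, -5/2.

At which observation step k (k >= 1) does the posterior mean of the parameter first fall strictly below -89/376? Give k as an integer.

k = 3

obs 1: x=3 → posterior Normal(47/17, 18/17)
obs 2: x=-3/4 → posterior Normal(143/128, 9/16)
obs 3: x=-7 → posterior Normal(-277/188, 18/47)
obs 4: x=1/2 → posterior Normal(-247/248, 9/31)
obs 5: x=4 → posterior Normal(-1/44, 18/77)
obs 6: x=-5/2 → posterior Normal(-157/368, 9/46)
obs 7: x=9/4 → posterior Normal(-11/214, 18/107)
obs 8: x=7/2 → posterior Normal(47/122, 9/61)
obs 9: x=-5/2 → posterior Normal(19/274, 18/137)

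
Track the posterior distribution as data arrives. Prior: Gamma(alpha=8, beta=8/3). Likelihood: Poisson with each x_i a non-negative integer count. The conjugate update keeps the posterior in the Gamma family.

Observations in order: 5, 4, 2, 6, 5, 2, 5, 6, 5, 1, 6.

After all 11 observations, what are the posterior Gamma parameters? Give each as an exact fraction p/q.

obs 1: x=5 → posterior Gamma(13, 11/3)
obs 2: x=4 → posterior Gamma(17, 14/3)
obs 3: x=2 → posterior Gamma(19, 17/3)
obs 4: x=6 → posterior Gamma(25, 20/3)
obs 5: x=5 → posterior Gamma(30, 23/3)
obs 6: x=2 → posterior Gamma(32, 26/3)
obs 7: x=5 → posterior Gamma(37, 29/3)
obs 8: x=6 → posterior Gamma(43, 32/3)
obs 9: x=5 → posterior Gamma(48, 35/3)
obs 10: x=1 → posterior Gamma(49, 38/3)
obs 11: x=6 → posterior Gamma(55, 41/3)

alpha=55, beta=41/3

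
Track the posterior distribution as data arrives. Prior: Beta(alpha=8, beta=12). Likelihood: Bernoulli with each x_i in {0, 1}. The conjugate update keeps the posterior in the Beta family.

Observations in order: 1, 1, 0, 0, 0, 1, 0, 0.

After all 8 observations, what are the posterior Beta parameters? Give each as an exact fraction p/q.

alpha=11, beta=17

obs 1: x=1 → posterior Beta(9, 12)
obs 2: x=1 → posterior Beta(10, 12)
obs 3: x=0 → posterior Beta(10, 13)
obs 4: x=0 → posterior Beta(10, 14)
obs 5: x=0 → posterior Beta(10, 15)
obs 6: x=1 → posterior Beta(11, 15)
obs 7: x=0 → posterior Beta(11, 16)
obs 8: x=0 → posterior Beta(11, 17)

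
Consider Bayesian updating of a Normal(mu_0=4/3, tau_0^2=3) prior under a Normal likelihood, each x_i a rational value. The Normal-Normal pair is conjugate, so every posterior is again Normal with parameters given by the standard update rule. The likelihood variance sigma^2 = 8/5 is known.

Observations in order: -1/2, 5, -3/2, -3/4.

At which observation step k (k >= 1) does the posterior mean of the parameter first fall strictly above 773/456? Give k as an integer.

obs 1: x=-1/2 → posterior Normal(19/138, 24/23)
obs 2: x=5 → posterior Normal(469/228, 12/19)
obs 3: x=-3/2 → posterior Normal(167/159, 24/53)
obs 4: x=-3/4 → posterior Normal(533/816, 6/17)

k = 2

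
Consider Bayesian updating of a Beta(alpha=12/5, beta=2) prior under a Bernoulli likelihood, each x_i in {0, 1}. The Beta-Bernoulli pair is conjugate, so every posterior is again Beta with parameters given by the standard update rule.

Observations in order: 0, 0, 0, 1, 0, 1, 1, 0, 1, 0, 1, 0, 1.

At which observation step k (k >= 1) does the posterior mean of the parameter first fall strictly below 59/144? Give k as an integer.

k = 2

obs 1: x=0 → posterior Beta(12/5, 3)
obs 2: x=0 → posterior Beta(12/5, 4)
obs 3: x=0 → posterior Beta(12/5, 5)
obs 4: x=1 → posterior Beta(17/5, 5)
obs 5: x=0 → posterior Beta(17/5, 6)
obs 6: x=1 → posterior Beta(22/5, 6)
obs 7: x=1 → posterior Beta(27/5, 6)
obs 8: x=0 → posterior Beta(27/5, 7)
obs 9: x=1 → posterior Beta(32/5, 7)
obs 10: x=0 → posterior Beta(32/5, 8)
obs 11: x=1 → posterior Beta(37/5, 8)
obs 12: x=0 → posterior Beta(37/5, 9)
obs 13: x=1 → posterior Beta(42/5, 9)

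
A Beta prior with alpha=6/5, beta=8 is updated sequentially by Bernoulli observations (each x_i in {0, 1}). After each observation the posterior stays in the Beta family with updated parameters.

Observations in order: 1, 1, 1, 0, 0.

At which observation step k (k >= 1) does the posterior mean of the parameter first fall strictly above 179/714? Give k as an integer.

k = 2

obs 1: x=1 → posterior Beta(11/5, 8)
obs 2: x=1 → posterior Beta(16/5, 8)
obs 3: x=1 → posterior Beta(21/5, 8)
obs 4: x=0 → posterior Beta(21/5, 9)
obs 5: x=0 → posterior Beta(21/5, 10)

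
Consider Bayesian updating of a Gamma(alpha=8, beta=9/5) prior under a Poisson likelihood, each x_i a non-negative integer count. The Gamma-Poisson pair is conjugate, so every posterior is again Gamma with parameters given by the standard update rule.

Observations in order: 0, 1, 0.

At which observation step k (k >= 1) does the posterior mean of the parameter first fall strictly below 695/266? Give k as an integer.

obs 1: x=0 → posterior Gamma(8, 14/5)
obs 2: x=1 → posterior Gamma(9, 19/5)
obs 3: x=0 → posterior Gamma(9, 24/5)

k = 2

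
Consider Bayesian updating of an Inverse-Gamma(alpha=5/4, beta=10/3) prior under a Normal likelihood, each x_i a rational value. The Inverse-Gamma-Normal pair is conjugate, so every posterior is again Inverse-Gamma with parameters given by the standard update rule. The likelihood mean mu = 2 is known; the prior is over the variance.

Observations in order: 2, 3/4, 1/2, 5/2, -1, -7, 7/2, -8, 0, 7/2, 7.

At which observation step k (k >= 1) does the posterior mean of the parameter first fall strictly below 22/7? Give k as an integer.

obs 1: x=2 → posterior Inverse-Gamma(7/4, 10/3)
obs 2: x=3/4 → posterior Inverse-Gamma(9/4, 395/96)
obs 3: x=1/2 → posterior Inverse-Gamma(11/4, 503/96)
obs 4: x=5/2 → posterior Inverse-Gamma(13/4, 515/96)
obs 5: x=-1 → posterior Inverse-Gamma(15/4, 947/96)
obs 6: x=-7 → posterior Inverse-Gamma(17/4, 4835/96)
obs 7: x=7/2 → posterior Inverse-Gamma(19/4, 4943/96)
obs 8: x=-8 → posterior Inverse-Gamma(21/4, 9743/96)
obs 9: x=0 → posterior Inverse-Gamma(23/4, 9935/96)
obs 10: x=7/2 → posterior Inverse-Gamma(25/4, 10043/96)
obs 11: x=7 → posterior Inverse-Gamma(27/4, 11243/96)

k = 3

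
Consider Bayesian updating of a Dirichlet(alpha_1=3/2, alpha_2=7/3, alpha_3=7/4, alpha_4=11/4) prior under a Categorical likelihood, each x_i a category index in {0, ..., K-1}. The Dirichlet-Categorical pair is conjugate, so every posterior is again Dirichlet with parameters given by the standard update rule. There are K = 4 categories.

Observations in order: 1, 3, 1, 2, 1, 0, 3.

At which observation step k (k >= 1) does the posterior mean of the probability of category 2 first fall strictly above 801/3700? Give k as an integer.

k = 4

obs 1: x=1 → posterior Dirichlet(3/2, 10/3, 7/4, 11/4)
obs 2: x=3 → posterior Dirichlet(3/2, 10/3, 7/4, 15/4)
obs 3: x=1 → posterior Dirichlet(3/2, 13/3, 7/4, 15/4)
obs 4: x=2 → posterior Dirichlet(3/2, 13/3, 11/4, 15/4)
obs 5: x=1 → posterior Dirichlet(3/2, 16/3, 11/4, 15/4)
obs 6: x=0 → posterior Dirichlet(5/2, 16/3, 11/4, 15/4)
obs 7: x=3 → posterior Dirichlet(5/2, 16/3, 11/4, 19/4)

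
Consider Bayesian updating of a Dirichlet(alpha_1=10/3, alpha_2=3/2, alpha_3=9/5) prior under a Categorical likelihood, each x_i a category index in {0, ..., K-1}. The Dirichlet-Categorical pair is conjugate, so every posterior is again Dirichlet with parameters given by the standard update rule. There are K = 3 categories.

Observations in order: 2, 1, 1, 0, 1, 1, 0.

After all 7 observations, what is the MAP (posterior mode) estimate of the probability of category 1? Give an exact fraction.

135/319

obs 1: x=2 → posterior Dirichlet(10/3, 3/2, 14/5)
obs 2: x=1 → posterior Dirichlet(10/3, 5/2, 14/5)
obs 3: x=1 → posterior Dirichlet(10/3, 7/2, 14/5)
obs 4: x=0 → posterior Dirichlet(13/3, 7/2, 14/5)
obs 5: x=1 → posterior Dirichlet(13/3, 9/2, 14/5)
obs 6: x=1 → posterior Dirichlet(13/3, 11/2, 14/5)
obs 7: x=0 → posterior Dirichlet(16/3, 11/2, 14/5)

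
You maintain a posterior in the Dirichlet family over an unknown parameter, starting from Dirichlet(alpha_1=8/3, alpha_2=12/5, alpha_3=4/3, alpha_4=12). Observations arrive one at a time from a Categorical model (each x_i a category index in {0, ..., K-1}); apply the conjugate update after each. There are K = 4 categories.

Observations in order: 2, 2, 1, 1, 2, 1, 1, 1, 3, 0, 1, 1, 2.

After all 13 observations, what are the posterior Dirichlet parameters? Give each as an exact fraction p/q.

obs 1: x=2 → posterior Dirichlet(8/3, 12/5, 7/3, 12)
obs 2: x=2 → posterior Dirichlet(8/3, 12/5, 10/3, 12)
obs 3: x=1 → posterior Dirichlet(8/3, 17/5, 10/3, 12)
obs 4: x=1 → posterior Dirichlet(8/3, 22/5, 10/3, 12)
obs 5: x=2 → posterior Dirichlet(8/3, 22/5, 13/3, 12)
obs 6: x=1 → posterior Dirichlet(8/3, 27/5, 13/3, 12)
obs 7: x=1 → posterior Dirichlet(8/3, 32/5, 13/3, 12)
obs 8: x=1 → posterior Dirichlet(8/3, 37/5, 13/3, 12)
obs 9: x=3 → posterior Dirichlet(8/3, 37/5, 13/3, 13)
obs 10: x=0 → posterior Dirichlet(11/3, 37/5, 13/3, 13)
obs 11: x=1 → posterior Dirichlet(11/3, 42/5, 13/3, 13)
obs 12: x=1 → posterior Dirichlet(11/3, 47/5, 13/3, 13)
obs 13: x=2 → posterior Dirichlet(11/3, 47/5, 16/3, 13)

alpha_1=11/3, alpha_2=47/5, alpha_3=16/3, alpha_4=13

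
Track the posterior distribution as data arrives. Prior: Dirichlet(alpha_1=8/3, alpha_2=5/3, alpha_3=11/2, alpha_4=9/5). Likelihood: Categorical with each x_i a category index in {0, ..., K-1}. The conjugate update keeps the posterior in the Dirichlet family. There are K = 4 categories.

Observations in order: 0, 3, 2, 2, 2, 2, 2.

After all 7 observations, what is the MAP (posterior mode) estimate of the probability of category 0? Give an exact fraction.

80/439

obs 1: x=0 → posterior Dirichlet(11/3, 5/3, 11/2, 9/5)
obs 2: x=3 → posterior Dirichlet(11/3, 5/3, 11/2, 14/5)
obs 3: x=2 → posterior Dirichlet(11/3, 5/3, 13/2, 14/5)
obs 4: x=2 → posterior Dirichlet(11/3, 5/3, 15/2, 14/5)
obs 5: x=2 → posterior Dirichlet(11/3, 5/3, 17/2, 14/5)
obs 6: x=2 → posterior Dirichlet(11/3, 5/3, 19/2, 14/5)
obs 7: x=2 → posterior Dirichlet(11/3, 5/3, 21/2, 14/5)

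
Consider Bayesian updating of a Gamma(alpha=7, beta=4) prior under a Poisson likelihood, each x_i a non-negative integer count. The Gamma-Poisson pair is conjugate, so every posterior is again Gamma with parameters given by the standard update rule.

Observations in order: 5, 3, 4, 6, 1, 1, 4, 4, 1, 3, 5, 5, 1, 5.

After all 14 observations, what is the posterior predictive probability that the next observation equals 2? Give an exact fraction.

obs 1: x=5 → posterior Gamma(12, 5)
obs 2: x=3 → posterior Gamma(15, 6)
obs 3: x=4 → posterior Gamma(19, 7)
obs 4: x=6 → posterior Gamma(25, 8)
obs 5: x=1 → posterior Gamma(26, 9)
obs 6: x=1 → posterior Gamma(27, 10)
obs 7: x=4 → posterior Gamma(31, 11)
obs 8: x=4 → posterior Gamma(35, 12)
obs 9: x=1 → posterior Gamma(36, 13)
obs 10: x=3 → posterior Gamma(39, 14)
obs 11: x=5 → posterior Gamma(44, 15)
obs 12: x=5 → posterior Gamma(49, 16)
obs 13: x=1 → posterior Gamma(50, 17)
obs 14: x=5 → posterior Gamma(55, 18)

1688528912909127878905318707482504141158375728024480190555611871869665280/7743820085285286748099054360419982914939625614185095706708354997723042739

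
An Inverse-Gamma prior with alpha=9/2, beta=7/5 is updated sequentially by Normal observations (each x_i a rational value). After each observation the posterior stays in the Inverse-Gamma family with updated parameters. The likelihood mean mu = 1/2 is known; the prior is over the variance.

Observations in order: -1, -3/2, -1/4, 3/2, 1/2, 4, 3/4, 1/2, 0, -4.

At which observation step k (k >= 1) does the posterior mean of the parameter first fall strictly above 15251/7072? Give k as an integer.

k = 10

obs 1: x=-1 → posterior Inverse-Gamma(5, 101/40)
obs 2: x=-3/2 → posterior Inverse-Gamma(11/2, 181/40)
obs 3: x=-1/4 → posterior Inverse-Gamma(6, 769/160)
obs 4: x=3/2 → posterior Inverse-Gamma(13/2, 849/160)
obs 5: x=1/2 → posterior Inverse-Gamma(7, 849/160)
obs 6: x=4 → posterior Inverse-Gamma(15/2, 1829/160)
obs 7: x=3/4 → posterior Inverse-Gamma(8, 917/80)
obs 8: x=1/2 → posterior Inverse-Gamma(17/2, 917/80)
obs 9: x=0 → posterior Inverse-Gamma(9, 927/80)
obs 10: x=-4 → posterior Inverse-Gamma(19/2, 1737/80)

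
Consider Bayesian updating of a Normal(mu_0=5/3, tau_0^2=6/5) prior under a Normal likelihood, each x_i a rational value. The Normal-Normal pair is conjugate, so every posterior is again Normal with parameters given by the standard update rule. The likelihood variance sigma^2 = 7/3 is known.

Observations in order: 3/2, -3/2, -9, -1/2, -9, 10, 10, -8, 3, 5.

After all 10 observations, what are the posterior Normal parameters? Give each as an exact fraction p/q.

mu_0=256/645, tau_0^2=42/215

obs 1: x=3/2 → posterior Normal(256/159, 42/53)
obs 2: x=-3/2 → posterior Normal(175/213, 42/71)
obs 3: x=-9 → posterior Normal(-311/267, 42/89)
obs 4: x=-1/2 → posterior Normal(-338/321, 42/107)
obs 5: x=-9 → posterior Normal(-824/375, 42/125)
obs 6: x=10 → posterior Normal(-284/429, 42/143)
obs 7: x=10 → posterior Normal(256/483, 6/23)
obs 8: x=-8 → posterior Normal(-176/537, 42/179)
obs 9: x=3 → posterior Normal(-14/591, 42/197)
obs 10: x=5 → posterior Normal(256/645, 42/215)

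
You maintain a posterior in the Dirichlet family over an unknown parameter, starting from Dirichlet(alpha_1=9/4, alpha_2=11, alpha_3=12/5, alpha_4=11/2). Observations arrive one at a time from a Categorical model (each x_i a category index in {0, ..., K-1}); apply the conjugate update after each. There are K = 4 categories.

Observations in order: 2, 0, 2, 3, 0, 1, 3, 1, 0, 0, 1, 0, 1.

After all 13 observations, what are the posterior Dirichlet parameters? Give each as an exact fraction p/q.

obs 1: x=2 → posterior Dirichlet(9/4, 11, 17/5, 11/2)
obs 2: x=0 → posterior Dirichlet(13/4, 11, 17/5, 11/2)
obs 3: x=2 → posterior Dirichlet(13/4, 11, 22/5, 11/2)
obs 4: x=3 → posterior Dirichlet(13/4, 11, 22/5, 13/2)
obs 5: x=0 → posterior Dirichlet(17/4, 11, 22/5, 13/2)
obs 6: x=1 → posterior Dirichlet(17/4, 12, 22/5, 13/2)
obs 7: x=3 → posterior Dirichlet(17/4, 12, 22/5, 15/2)
obs 8: x=1 → posterior Dirichlet(17/4, 13, 22/5, 15/2)
obs 9: x=0 → posterior Dirichlet(21/4, 13, 22/5, 15/2)
obs 10: x=0 → posterior Dirichlet(25/4, 13, 22/5, 15/2)
obs 11: x=1 → posterior Dirichlet(25/4, 14, 22/5, 15/2)
obs 12: x=0 → posterior Dirichlet(29/4, 14, 22/5, 15/2)
obs 13: x=1 → posterior Dirichlet(29/4, 15, 22/5, 15/2)

alpha_1=29/4, alpha_2=15, alpha_3=22/5, alpha_4=15/2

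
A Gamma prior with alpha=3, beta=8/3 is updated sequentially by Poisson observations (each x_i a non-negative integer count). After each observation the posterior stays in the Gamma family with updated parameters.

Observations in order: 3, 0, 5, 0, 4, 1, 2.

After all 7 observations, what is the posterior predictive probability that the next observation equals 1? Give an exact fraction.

obs 1: x=3 → posterior Gamma(6, 11/3)
obs 2: x=0 → posterior Gamma(6, 14/3)
obs 3: x=5 → posterior Gamma(11, 17/3)
obs 4: x=0 → posterior Gamma(11, 20/3)
obs 5: x=4 → posterior Gamma(15, 23/3)
obs 6: x=1 → posterior Gamma(16, 26/3)
obs 7: x=2 → posterior Gamma(18, 29/3)

5682346677859647248918239347/19807040628566084398385987584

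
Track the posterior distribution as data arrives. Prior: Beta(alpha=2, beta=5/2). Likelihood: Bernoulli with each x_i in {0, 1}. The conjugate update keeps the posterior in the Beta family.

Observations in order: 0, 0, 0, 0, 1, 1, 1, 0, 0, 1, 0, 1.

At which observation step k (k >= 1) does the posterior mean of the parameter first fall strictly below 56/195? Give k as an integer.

obs 1: x=0 → posterior Beta(2, 7/2)
obs 2: x=0 → posterior Beta(2, 9/2)
obs 3: x=0 → posterior Beta(2, 11/2)
obs 4: x=0 → posterior Beta(2, 13/2)
obs 5: x=1 → posterior Beta(3, 13/2)
obs 6: x=1 → posterior Beta(4, 13/2)
obs 7: x=1 → posterior Beta(5, 13/2)
obs 8: x=0 → posterior Beta(5, 15/2)
obs 9: x=0 → posterior Beta(5, 17/2)
obs 10: x=1 → posterior Beta(6, 17/2)
obs 11: x=0 → posterior Beta(6, 19/2)
obs 12: x=1 → posterior Beta(7, 19/2)

k = 3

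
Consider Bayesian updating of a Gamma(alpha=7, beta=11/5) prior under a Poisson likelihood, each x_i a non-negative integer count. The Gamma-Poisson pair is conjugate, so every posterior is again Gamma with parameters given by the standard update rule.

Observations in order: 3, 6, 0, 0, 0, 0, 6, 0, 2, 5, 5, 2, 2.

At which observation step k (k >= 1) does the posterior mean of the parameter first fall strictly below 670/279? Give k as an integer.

obs 1: x=3 → posterior Gamma(10, 16/5)
obs 2: x=6 → posterior Gamma(16, 21/5)
obs 3: x=0 → posterior Gamma(16, 26/5)
obs 4: x=0 → posterior Gamma(16, 31/5)
obs 5: x=0 → posterior Gamma(16, 36/5)
obs 6: x=0 → posterior Gamma(16, 41/5)
obs 7: x=6 → posterior Gamma(22, 46/5)
obs 8: x=0 → posterior Gamma(22, 51/5)
obs 9: x=2 → posterior Gamma(24, 56/5)
obs 10: x=5 → posterior Gamma(29, 61/5)
obs 11: x=5 → posterior Gamma(34, 66/5)
obs 12: x=2 → posterior Gamma(36, 71/5)
obs 13: x=2 → posterior Gamma(38, 76/5)

k = 5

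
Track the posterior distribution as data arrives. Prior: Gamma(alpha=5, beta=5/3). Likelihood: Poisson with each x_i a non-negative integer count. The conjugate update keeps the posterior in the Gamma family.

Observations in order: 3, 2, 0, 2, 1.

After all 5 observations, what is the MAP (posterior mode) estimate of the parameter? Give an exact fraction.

obs 1: x=3 → posterior Gamma(8, 8/3)
obs 2: x=2 → posterior Gamma(10, 11/3)
obs 3: x=0 → posterior Gamma(10, 14/3)
obs 4: x=2 → posterior Gamma(12, 17/3)
obs 5: x=1 → posterior Gamma(13, 20/3)

9/5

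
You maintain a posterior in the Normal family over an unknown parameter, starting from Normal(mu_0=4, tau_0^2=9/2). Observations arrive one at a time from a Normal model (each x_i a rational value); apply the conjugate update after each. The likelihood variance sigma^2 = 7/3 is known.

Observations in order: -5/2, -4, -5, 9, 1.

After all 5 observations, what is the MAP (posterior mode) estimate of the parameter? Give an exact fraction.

obs 1: x=-5/2 → posterior Normal(-23/82, 63/41)
obs 2: x=-4 → posterior Normal(-239/136, 63/68)
obs 3: x=-5 → posterior Normal(-509/190, 63/95)
obs 4: x=9 → posterior Normal(-23/244, 63/122)
obs 5: x=1 → posterior Normal(31/298, 63/149)

31/298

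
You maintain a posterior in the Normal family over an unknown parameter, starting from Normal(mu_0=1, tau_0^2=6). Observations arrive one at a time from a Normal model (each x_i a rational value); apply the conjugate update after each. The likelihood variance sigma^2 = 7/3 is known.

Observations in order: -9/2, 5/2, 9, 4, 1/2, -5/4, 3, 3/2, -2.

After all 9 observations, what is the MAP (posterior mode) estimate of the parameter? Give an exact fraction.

473/338

obs 1: x=-9/2 → posterior Normal(-74/25, 42/25)
obs 2: x=5/2 → posterior Normal(-29/43, 42/43)
obs 3: x=9 → posterior Normal(133/61, 42/61)
obs 4: x=4 → posterior Normal(205/79, 42/79)
obs 5: x=1/2 → posterior Normal(214/97, 42/97)
obs 6: x=-5/4 → posterior Normal(383/230, 42/115)
obs 7: x=3 → posterior Normal(491/266, 6/19)
obs 8: x=3/2 → posterior Normal(545/302, 42/151)
obs 9: x=-2 → posterior Normal(473/338, 42/169)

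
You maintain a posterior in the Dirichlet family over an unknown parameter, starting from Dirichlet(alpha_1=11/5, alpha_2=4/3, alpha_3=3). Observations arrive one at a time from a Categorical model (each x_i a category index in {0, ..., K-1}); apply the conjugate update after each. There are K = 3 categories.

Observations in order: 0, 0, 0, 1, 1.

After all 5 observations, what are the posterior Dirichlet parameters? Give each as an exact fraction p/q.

obs 1: x=0 → posterior Dirichlet(16/5, 4/3, 3)
obs 2: x=0 → posterior Dirichlet(21/5, 4/3, 3)
obs 3: x=0 → posterior Dirichlet(26/5, 4/3, 3)
obs 4: x=1 → posterior Dirichlet(26/5, 7/3, 3)
obs 5: x=1 → posterior Dirichlet(26/5, 10/3, 3)

alpha_1=26/5, alpha_2=10/3, alpha_3=3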